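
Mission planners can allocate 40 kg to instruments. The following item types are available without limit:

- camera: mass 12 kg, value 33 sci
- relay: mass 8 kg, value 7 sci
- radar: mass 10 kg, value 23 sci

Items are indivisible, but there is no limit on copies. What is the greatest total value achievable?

99 sci

Best value-per-unit is camera at 33/12, and filling with it alone uses mass 3×12=36. No mix of the others beats 3×33 = 99.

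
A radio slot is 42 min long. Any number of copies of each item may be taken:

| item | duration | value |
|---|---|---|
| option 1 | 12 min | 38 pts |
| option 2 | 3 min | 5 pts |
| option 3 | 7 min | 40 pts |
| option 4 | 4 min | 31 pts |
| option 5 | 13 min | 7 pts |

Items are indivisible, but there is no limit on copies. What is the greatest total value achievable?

Best value-per-unit is option 4 at 31/4, and filling with it alone uses duration 10×4=40. No mix of the others beats 10×31 = 310.

310 pts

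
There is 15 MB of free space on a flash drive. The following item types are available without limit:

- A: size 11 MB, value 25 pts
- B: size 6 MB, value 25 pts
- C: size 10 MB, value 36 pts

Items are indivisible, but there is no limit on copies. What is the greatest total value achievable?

50 pts

Best value-per-unit is B at 25/6, and filling with it alone uses size 2×6=12. No mix of the others beats 2×25 = 50.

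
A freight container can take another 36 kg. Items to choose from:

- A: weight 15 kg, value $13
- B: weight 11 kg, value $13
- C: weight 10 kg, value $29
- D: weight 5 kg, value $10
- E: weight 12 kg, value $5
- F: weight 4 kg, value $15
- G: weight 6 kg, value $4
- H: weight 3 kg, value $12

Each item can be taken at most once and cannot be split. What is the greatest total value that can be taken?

$79

Check high-value combinations within 36 kg:
- B+C+D+F+H: weight 11+10+5+4+3=33, value 13+29+10+15+12=79
- B+C+F+G+H: weight 11+10+4+6+3=34, value 13+29+15+4+12=73
- C+D+E+F+H: weight 10+5+12+4+3=34, value 29+10+5+15+12=71
Best: $79.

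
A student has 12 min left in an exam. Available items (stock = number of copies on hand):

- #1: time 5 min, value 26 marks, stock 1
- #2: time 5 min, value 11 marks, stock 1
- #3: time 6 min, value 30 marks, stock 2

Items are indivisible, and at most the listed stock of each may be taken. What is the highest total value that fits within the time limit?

Top feasible selections:
- 2×#3: time 12, value 60
- 1×#1 + 1×#3: time 11, value 56
Best: 60 marks.

60 marks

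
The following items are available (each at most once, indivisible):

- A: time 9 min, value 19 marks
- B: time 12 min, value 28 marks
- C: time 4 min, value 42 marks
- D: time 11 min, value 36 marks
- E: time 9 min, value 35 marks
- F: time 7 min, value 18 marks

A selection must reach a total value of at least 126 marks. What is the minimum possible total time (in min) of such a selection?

31

Subsets with value ≥ 126, sorted by total time:
- C+D+E+F: time 31, value 131
- A+C+D+E: time 33, value 132
- B+C+D+E: time 36, value 141
Minimum time: 31 min.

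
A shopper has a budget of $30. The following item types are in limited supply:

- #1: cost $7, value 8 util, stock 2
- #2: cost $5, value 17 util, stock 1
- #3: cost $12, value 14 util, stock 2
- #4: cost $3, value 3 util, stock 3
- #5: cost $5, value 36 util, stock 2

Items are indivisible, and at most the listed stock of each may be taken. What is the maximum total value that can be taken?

106 util

Best selections within cost 30 and stock limits:
- 1×#2 + 1×#3 + 1×#4 + 2×#5: cost 30, value 106
- 2×#1 + 1×#2 + 2×#5: cost 29, value 105
- 1×#2 + 1×#3 + 2×#5: cost 27, value 103
Best: 106 util.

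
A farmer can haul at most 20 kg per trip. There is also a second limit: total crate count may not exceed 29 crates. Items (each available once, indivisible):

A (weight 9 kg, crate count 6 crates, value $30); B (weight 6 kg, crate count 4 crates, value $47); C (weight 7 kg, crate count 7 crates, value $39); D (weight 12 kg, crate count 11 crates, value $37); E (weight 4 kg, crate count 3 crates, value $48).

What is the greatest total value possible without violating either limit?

Feasible sets respecting both limits:
- B+C+E: weight 17, crate count 14, value 134
- A+B+E: weight 19, crate count 13, value 125
- A+C+E: weight 20, crate count 16, value 117
- B+E: weight 10, crate count 7, value 95
Best: $134.

$134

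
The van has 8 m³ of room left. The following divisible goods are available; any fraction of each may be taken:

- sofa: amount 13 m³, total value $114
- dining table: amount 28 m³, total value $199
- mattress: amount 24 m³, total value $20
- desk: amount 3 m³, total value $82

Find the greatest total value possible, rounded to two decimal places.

125.85

Take in order of value per unit:
- desk (82/3 per unit): all 3 → value 82, running total 82.00
- sofa (114/13 per unit): 5 of 13 → value 5×114/13 = 43.8462, running total 125.85
Total 125.85.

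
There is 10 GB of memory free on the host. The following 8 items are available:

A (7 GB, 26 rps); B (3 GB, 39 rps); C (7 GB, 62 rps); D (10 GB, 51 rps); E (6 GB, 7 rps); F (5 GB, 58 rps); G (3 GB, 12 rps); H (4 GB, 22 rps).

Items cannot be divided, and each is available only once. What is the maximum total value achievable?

101 rps

This is a 0/1 knapsack; check combinations near the capacity.
- B+C: memory 3+7=10, value 39+62=101
- B+F: memory 3+5=8, value 39+58=97
- F+H: memory 5+4=9, value 58+22=80
Best: 101 rps.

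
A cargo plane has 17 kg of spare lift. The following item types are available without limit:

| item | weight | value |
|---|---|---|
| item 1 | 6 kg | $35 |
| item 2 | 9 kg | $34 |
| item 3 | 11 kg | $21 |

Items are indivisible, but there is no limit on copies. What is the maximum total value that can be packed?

$70

Best value-per-unit is item 1 at 35/6, and filling with it alone uses weight 2×6=12. No mix of the others beats 2×35 = 70.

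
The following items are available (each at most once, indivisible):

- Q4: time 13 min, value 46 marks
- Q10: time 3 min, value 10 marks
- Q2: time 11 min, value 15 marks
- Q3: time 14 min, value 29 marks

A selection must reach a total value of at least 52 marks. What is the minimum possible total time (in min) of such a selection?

Subsets with value ≥ 52, sorted by total time:
- Q4+Q10: time 16, value 56
- Q4+Q2: time 24, value 61
- Q4+Q3: time 27, value 75
Minimum time: 16 min.

16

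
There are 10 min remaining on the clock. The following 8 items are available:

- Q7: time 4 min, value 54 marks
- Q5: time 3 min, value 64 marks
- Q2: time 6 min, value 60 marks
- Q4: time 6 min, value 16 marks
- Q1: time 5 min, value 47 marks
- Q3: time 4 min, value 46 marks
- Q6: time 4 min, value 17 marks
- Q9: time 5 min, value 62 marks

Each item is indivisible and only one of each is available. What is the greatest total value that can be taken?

126 marks

Check high-value combinations within 10 min:
- Q5+Q9: time 3+5=8, value 64+62=126
- Q5+Q2: time 3+6=9, value 64+60=124
- Q7+Q5: time 4+3=7, value 54+64=118
- Q7+Q9: time 4+5=9, value 54+62=116
Best: 126 marks.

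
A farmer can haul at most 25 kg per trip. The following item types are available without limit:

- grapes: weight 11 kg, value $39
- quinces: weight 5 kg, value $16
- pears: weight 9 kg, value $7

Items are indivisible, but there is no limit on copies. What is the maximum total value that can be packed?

$80

Best value-per-unit is grapes at 39/11; filling with it alone gives 2×39 = 78.
Optimal mix: 5×quinces → weight 25, value 80.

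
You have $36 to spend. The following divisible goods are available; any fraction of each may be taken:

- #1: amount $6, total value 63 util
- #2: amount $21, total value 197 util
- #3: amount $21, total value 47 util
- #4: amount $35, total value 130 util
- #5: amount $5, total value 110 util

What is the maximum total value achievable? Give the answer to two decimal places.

384.86

Take in order of value per unit:
- #5 (110/5 per unit): all 5 → value 110, running total 110.00
- #1 (63/6 per unit): all 6 → value 63, running total 173.00
- #2 (197/21 per unit): all 21 → value 197, running total 370.00
- #4 (130/35 per unit): 4 of 35 → value 4×130/35 = 14.8571, running total 384.86
Total 384.86.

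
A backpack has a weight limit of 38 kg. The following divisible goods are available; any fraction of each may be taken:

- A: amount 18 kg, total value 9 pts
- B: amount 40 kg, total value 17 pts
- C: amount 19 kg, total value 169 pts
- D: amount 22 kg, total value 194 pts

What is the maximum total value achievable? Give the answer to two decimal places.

Take in order of value per unit:
- C (169/19 per unit): all 19 → value 169, running total 169.00
- D (194/22 per unit): 19 of 22 → value 19×194/22 = 167.5455, running total 336.55
Total 336.55.

336.55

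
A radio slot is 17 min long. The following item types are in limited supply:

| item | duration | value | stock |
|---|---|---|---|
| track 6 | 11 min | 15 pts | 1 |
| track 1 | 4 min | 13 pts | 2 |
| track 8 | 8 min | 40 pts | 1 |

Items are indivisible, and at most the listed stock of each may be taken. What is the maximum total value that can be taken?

Top feasible selections:
- 2×track 1 + 1×track 8: duration 16, value 66
- 1×track 1 + 1×track 8: duration 12, value 53
Best: 66 pts.

66 pts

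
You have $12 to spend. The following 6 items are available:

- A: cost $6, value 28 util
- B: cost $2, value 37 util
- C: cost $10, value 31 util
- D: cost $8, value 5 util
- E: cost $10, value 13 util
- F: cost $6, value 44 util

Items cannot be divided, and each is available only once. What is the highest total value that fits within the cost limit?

This is a 0/1 knapsack; check combinations near the capacity.
- B+F: cost 2+6=8, value 37+44=81
- A+F: cost 6+6=12, value 28+44=72
- B+C: cost 2+10=12, value 37+31=68
Best: 81 util.

81 util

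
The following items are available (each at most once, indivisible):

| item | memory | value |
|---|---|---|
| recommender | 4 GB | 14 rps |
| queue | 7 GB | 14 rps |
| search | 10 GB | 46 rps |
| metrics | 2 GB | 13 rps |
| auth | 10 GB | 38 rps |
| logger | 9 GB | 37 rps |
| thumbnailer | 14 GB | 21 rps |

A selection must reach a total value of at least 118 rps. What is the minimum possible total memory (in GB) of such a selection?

29

Subsets with value ≥ 118, sorted by total memory:
- search+auth+logger: memory 29, value 121
- search+metrics+auth+logger: memory 31, value 134
Minimum memory: 29 GB.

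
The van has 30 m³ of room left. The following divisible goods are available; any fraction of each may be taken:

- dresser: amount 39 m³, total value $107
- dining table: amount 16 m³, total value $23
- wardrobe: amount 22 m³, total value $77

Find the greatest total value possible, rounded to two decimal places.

98.95

Take in order of value per unit:
- wardrobe (77/22 per unit): all 22 → value 77, running total 77.00
- dresser (107/39 per unit): 8 of 39 → value 8×107/39 = 21.9487, running total 98.95
Total 98.95.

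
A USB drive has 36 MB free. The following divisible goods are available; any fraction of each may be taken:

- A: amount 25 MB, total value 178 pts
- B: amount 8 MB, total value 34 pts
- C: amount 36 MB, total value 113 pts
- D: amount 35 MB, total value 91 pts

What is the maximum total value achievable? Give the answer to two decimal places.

221.42

Take in order of value per unit:
- A (178/25 per unit): all 25 → value 178, running total 178.00
- B (34/8 per unit): all 8 → value 34, running total 212.00
- C (113/36 per unit): 3 of 36 → value 3×113/36 = 9.4167, running total 221.42
Total 221.42.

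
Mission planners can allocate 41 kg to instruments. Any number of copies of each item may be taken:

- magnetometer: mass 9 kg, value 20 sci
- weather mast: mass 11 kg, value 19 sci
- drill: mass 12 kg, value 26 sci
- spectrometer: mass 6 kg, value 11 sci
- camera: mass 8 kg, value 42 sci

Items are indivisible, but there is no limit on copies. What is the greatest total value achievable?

210 sci

Best value-per-unit is camera at 42/8, and filling with it alone uses mass 5×8=40. No mix of the others beats 5×42 = 210.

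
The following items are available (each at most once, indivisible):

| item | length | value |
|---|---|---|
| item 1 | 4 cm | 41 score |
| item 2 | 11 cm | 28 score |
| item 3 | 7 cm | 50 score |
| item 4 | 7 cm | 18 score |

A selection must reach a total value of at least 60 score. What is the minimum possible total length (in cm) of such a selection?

Subsets with value ≥ 60, sorted by total length:
- item 1+item 3: length 11, value 91
- item 3+item 4: length 14, value 68
- item 1+item 2: length 15, value 69
Minimum length: 11 cm.

11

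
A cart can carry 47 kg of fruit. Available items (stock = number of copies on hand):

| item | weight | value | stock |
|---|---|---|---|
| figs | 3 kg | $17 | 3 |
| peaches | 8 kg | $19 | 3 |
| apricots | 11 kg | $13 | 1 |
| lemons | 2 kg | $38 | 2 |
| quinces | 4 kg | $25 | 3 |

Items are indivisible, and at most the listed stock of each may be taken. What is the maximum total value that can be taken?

$242

Best selections within weight 47 and stock limits:
- 2×figs + 3×peaches + 2×lemons + 3×quinces: weight 46, value 242
- 3×figs + 2×peaches + 2×lemons + 3×quinces: weight 41, value 240
Best: $242.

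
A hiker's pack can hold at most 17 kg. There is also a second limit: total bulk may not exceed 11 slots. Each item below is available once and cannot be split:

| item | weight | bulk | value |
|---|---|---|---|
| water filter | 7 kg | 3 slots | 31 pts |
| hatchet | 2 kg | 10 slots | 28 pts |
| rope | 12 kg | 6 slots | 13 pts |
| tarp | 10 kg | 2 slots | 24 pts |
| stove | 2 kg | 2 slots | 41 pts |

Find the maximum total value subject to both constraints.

Feasible sets respecting both limits:
- water filter+stove: weight 9, bulk 5, value 72
- tarp+stove: weight 12, bulk 4, value 65
- water filter+tarp: weight 17, bulk 5, value 55
Best: 72 pts.

72 pts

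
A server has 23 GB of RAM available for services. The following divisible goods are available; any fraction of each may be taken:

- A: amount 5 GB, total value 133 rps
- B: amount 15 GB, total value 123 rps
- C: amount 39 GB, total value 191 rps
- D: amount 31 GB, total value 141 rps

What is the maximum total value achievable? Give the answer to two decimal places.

Take in order of value per unit:
- A (133/5 per unit): all 5 → value 133, running total 133.00
- B (123/15 per unit): all 15 → value 123, running total 256.00
- C (191/39 per unit): 3 of 39 → value 3×191/39 = 14.6923, running total 270.69
Total 270.69.

270.69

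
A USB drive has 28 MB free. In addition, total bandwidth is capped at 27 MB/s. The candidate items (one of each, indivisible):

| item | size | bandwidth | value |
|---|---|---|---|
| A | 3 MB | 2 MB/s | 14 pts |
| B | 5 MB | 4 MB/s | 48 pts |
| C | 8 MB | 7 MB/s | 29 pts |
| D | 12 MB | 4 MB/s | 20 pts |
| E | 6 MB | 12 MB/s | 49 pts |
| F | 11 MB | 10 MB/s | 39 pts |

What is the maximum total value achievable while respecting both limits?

Feasible sets respecting both limits:
- A+B+C+E: size 22, bandwidth 25, value 140
- B+E+F: size 22, bandwidth 26, value 136
- A+B+D+E: size 26, bandwidth 22, value 131
Best: 140 pts.

140 pts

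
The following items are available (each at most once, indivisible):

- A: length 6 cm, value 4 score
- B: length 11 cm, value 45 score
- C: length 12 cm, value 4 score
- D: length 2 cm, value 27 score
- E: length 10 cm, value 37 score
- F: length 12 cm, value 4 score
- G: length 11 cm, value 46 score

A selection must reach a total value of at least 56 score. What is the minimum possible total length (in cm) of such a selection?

12

Subsets with value ≥ 56, sorted by total length:
- D+E: length 12, value 64
- D+G: length 13, value 73
- B+D: length 13, value 72
Minimum length: 12 cm.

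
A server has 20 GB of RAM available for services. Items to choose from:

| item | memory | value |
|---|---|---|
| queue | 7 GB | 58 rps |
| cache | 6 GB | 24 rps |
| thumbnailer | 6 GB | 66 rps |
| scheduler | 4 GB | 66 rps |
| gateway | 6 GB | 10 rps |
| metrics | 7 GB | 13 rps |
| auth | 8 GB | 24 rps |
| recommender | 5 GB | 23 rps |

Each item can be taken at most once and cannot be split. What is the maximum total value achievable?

190 rps

Check high-value combinations within 20 GB:
- queue+thumbnailer+scheduler: memory 7+6+4=17, value 58+66+66=190
- cache+thumbnailer+scheduler: memory 6+6+4=16, value 24+66+66=156
- thumbnailer+scheduler+auth: memory 6+4+8=18, value 66+66+24=156
Best: 190 rps.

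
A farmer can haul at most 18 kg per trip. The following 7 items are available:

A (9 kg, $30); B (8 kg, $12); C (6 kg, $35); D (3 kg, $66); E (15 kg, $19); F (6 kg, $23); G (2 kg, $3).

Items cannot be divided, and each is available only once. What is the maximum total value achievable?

$131

This is a 0/1 knapsack; check combinations near the capacity.
- A+C+D: weight 9+6+3=18, value 30+35+66=131
- C+D+F+G: weight 6+3+6+2=17, value 35+66+23+3=127
- C+D+F: weight 6+3+6=15, value 35+66+23=124
- A+D+F: weight 9+3+6=18, value 30+66+23=119
- B+C+D: weight 8+6+3=17, value 12+35+66=113
Best: $131.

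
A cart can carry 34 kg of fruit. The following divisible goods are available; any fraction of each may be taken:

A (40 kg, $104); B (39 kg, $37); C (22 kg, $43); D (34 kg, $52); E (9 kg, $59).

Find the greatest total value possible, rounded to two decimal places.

124.00

Take in order of value per unit:
- E (59/9 per unit): all 9 → value 59, running total 59.00
- A (104/40 per unit): 25 of 40 → value 25×104/40 = 65.0000, running total 124.00
Total 124.00.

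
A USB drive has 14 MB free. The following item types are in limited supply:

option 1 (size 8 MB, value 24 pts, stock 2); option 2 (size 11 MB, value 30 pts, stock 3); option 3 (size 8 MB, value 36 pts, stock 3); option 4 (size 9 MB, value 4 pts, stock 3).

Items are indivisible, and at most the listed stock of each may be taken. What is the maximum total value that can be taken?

Top feasible selections:
- 1×option 3: size 8, value 36
- 1×option 2: size 11, value 30
- 1×option 1: size 8, value 24
- 1×option 4: size 9, value 4
Best: 36 pts.

36 pts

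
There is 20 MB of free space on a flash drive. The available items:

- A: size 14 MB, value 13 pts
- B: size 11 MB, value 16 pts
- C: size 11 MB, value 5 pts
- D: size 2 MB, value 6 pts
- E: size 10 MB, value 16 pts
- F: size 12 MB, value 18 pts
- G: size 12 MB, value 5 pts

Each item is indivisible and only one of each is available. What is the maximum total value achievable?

Check high-value combinations within 20 MB:
- D+F: size 2+12=14, value 6+18=24
- D+E: size 2+10=12, value 6+16=22
- B+D: size 11+2=13, value 16+6=22
- A+D: size 14+2=16, value 13+6=19
- F: size 12, value 18
Best: 24 pts.

24 pts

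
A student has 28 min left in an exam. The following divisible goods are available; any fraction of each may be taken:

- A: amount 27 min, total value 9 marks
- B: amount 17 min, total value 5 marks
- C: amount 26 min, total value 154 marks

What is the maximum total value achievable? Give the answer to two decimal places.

Take in order of value per unit:
- C (154/26 per unit): all 26 → value 154, running total 154.00
- A (9/27 per unit): 2 of 27 → value 2×9/27 = 0.6667, running total 154.67
Total 154.67.

154.67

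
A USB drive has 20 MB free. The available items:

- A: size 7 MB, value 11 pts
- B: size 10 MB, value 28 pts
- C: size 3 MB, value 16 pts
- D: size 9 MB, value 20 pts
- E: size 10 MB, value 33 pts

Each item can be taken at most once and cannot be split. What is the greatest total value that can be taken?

Check high-value combinations within 20 MB:
- B+E: size 10+10=20, value 28+33=61
- A+C+E: size 7+3+10=20, value 11+16+33=60
- A+B+C: size 7+10+3=20, value 11+28+16=55
Best: 61 pts.

61 pts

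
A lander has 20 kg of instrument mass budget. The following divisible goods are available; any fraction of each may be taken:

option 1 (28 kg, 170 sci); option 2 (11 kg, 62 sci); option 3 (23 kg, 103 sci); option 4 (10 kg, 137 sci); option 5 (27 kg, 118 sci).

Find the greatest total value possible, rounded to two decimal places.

197.71

Take in order of value per unit:
- option 4 (137/10 per unit): all 10 → value 137, running total 137.00
- option 1 (170/28 per unit): 10 of 28 → value 10×170/28 = 60.7143, running total 197.71
Total 197.71.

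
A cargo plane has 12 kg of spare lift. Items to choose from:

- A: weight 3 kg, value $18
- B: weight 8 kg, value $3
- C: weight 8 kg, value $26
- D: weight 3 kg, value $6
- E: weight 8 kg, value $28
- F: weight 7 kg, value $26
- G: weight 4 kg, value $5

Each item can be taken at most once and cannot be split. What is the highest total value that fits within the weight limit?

$46

Check high-value combinations within 12 kg:
- A+E: weight 3+8=11, value 18+28=46
- A+F: weight 3+7=10, value 18+26=44
- A+C: weight 3+8=11, value 18+26=44
- D+E: weight 3+8=11, value 6+28=34
- E+G: weight 8+4=12, value 28+5=33
Best: $46.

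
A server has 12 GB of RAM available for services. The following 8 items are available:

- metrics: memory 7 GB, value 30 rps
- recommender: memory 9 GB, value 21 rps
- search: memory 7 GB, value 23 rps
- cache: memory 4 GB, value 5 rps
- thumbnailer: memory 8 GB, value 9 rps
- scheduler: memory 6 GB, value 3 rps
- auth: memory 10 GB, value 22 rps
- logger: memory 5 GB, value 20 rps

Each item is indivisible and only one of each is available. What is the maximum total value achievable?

50 rps

This is a 0/1 knapsack; check combinations near the capacity.
- metrics+logger: memory 7+5=12, value 30+20=50
- search+logger: memory 7+5=12, value 23+20=43
- metrics+cache: memory 7+4=11, value 30+5=35
- metrics: memory 7, value 30
Best: 50 rps.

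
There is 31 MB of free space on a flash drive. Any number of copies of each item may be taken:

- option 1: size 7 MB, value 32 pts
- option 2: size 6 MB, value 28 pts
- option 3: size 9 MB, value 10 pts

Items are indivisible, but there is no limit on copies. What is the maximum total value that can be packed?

Best value-per-unit is option 2 at 28/6; filling with it alone gives 5×28 = 140.
Optimal mix: 1×option 1 + 4×option 2 → size 31, value 144.

144 pts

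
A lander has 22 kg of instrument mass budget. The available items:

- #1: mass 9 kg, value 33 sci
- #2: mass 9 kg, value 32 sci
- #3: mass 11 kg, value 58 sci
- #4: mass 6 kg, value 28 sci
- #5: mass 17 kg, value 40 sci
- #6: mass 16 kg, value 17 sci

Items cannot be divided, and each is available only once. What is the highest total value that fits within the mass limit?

91 sci

Check high-value combinations within 22 kg:
- #1+#3: mass 9+11=20, value 33+58=91
- #2+#3: mass 9+11=20, value 32+58=90
- #3+#4: mass 11+6=17, value 58+28=86
Best: 91 sci.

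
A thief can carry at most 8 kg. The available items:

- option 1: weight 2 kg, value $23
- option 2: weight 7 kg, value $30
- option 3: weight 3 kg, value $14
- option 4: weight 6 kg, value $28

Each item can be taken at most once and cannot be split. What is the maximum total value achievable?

This is a 0/1 knapsack; check combinations near the capacity.
- option 1+option 4: weight 2+6=8, value 23+28=51
- option 1+option 3: weight 2+3=5, value 23+14=37
- option 2: weight 7, value 30
- option 4: weight 6, value 28
- option 1: weight 2, value 23
Best: $51.

$51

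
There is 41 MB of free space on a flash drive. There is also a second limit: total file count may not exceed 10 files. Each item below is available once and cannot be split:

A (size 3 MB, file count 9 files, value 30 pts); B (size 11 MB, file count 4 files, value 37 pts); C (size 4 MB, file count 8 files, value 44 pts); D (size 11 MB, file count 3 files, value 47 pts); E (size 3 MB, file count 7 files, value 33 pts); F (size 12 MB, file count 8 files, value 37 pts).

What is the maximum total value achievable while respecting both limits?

Feasible sets respecting both limits:
- B+D: size 22, file count 7, value 84
- D+E: size 14, file count 10, value 80
- D: size 11, file count 3, value 47
- C: size 4, file count 8, value 44
Best: 84 pts.

84 pts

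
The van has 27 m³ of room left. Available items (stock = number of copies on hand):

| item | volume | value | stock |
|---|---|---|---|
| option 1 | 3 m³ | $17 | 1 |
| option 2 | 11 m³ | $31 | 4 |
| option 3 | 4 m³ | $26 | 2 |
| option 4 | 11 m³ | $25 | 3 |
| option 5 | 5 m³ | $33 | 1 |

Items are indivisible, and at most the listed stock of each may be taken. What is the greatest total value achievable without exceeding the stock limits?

Best selections within volume 27 and stock limits:
- 1×option 1 + 1×option 2 + 2×option 3 + 1×option 5: volume 27, value 133
- 1×option 1 + 2×option 3 + 1×option 4 + 1×option 5: volume 27, value 127
Best: $133.

$133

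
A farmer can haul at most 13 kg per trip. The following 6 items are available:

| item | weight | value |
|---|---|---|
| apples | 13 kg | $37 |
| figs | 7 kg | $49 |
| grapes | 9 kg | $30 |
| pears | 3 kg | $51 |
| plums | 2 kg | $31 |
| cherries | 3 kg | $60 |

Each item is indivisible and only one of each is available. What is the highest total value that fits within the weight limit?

Check high-value combinations within 13 kg:
- figs+pears+cherries: weight 7+3+3=13, value 49+51+60=160
- pears+plums+cherries: weight 3+2+3=8, value 51+31+60=142
- figs+plums+cherries: weight 7+2+3=12, value 49+31+60=140
- figs+pears+plums: weight 7+3+2=12, value 49+51+31=131
Best: $160.

$160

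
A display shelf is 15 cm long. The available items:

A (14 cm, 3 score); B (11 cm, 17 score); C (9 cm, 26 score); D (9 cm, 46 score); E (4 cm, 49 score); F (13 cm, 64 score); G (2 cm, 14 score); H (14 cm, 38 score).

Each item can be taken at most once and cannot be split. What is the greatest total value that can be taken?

109 score

Check high-value combinations within 15 cm:
- D+E+G: length 9+4+2=15, value 46+49+14=109
- D+E: length 9+4=13, value 46+49=95
- C+E+G: length 9+4+2=15, value 26+49+14=89
Best: 109 score.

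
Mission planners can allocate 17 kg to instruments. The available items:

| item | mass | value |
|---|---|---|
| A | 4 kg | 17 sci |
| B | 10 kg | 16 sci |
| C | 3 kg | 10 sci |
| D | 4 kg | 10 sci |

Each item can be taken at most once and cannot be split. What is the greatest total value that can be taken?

This is a 0/1 knapsack; check combinations near the capacity.
- A+B+C: mass 4+10+3=17, value 17+16+10=43
- A+C+D: mass 4+3+4=11, value 17+10+10=37
- B+C+D: mass 10+3+4=17, value 16+10+10=36
Best: 43 sci.

43 sci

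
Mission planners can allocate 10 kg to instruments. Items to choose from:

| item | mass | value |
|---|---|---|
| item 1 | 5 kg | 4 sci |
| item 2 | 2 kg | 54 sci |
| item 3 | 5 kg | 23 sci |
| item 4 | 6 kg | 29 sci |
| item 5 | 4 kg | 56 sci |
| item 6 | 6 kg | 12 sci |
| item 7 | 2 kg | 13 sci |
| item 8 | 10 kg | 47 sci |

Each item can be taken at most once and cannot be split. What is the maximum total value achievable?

Check high-value combinations within 10 kg:
- item 2+item 5+item 7: mass 2+4+2=8, value 54+56+13=123
- item 2+item 5: mass 2+4=6, value 54+56=110
- item 2+item 4+item 7: mass 2+6+2=10, value 54+29+13=96
Best: 123 sci.

123 sci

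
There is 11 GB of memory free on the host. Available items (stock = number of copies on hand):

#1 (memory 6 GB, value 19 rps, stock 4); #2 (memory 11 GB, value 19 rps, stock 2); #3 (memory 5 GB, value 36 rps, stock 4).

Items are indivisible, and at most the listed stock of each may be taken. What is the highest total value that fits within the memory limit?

Top feasible selections:
- 2×#3: memory 10, value 72
- 1×#1 + 1×#3: memory 11, value 55
- 1×#3: memory 5, value 36
Best: 72 rps.

72 rps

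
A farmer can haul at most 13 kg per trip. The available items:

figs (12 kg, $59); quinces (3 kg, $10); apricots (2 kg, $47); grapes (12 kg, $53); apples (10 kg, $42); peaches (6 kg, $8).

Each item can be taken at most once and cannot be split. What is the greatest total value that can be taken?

$89

This is a 0/1 knapsack; check combinations near the capacity.
- apricots+apples: weight 2+10=12, value 47+42=89
- quinces+apricots+peaches: weight 3+2+6=11, value 10+47+8=65
- figs: weight 12, value 59
Best: $89.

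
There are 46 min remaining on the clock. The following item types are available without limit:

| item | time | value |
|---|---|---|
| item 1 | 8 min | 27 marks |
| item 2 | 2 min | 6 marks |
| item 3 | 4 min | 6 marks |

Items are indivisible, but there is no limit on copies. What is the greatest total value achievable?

Best value-per-unit is item 1 at 27/8; filling with it alone gives 5×27 = 135.
Optimal mix: 5×item 1 + 3×item 2 → time 46, value 153.

153 marks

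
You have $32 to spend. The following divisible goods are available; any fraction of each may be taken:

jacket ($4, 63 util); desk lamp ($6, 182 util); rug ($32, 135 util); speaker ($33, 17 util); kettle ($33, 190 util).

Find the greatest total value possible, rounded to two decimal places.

Take in order of value per unit:
- desk lamp (182/6 per unit): all 6 → value 182, running total 182.00
- jacket (63/4 per unit): all 4 → value 63, running total 245.00
- kettle (190/33 per unit): 22 of 33 → value 22×190/33 = 126.6667, running total 371.67
Total 371.67.

371.67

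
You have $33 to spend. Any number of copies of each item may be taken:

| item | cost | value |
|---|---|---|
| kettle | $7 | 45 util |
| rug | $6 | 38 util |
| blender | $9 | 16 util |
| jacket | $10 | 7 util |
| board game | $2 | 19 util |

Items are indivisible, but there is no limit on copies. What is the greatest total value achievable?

Best value-per-unit is board game at 19/2, and filling with it alone uses cost 16×2=32. No mix of the others beats 16×19 = 304.

304 util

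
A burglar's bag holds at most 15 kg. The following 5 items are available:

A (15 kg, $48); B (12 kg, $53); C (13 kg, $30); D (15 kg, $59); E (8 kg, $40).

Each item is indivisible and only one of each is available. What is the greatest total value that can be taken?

$59

Check high-value combinations within 15 kg:
- D: weight 15, value 59
- B: weight 12, value 53
- A: weight 15, value 48
- E: weight 8, value 40
Best: $59.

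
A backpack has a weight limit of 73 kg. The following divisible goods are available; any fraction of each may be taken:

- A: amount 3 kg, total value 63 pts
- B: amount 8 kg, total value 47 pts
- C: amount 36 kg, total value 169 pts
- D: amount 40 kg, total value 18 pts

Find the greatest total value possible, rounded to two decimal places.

Take in order of value per unit:
- A (63/3 per unit): all 3 → value 63, running total 63.00
- B (47/8 per unit): all 8 → value 47, running total 110.00
- C (169/36 per unit): all 36 → value 169, running total 279.00
- D (18/40 per unit): 26 of 40 → value 26×18/40 = 11.7000, running total 290.70
Total 290.70.

290.70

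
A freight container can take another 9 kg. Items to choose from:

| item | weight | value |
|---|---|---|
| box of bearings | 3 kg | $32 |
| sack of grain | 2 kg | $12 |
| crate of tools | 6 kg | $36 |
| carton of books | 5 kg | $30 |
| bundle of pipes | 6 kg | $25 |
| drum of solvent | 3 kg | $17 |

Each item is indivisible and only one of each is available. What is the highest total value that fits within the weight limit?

Check high-value combinations within 9 kg:
- box of bearings+crate of tools: weight 3+6=9, value 32+36=68
- box of bearings+carton of books: weight 3+5=8, value 32+30=62
- box of bearings+sack of grain+drum of solvent: weight 3+2+3=8, value 32+12+17=61
- box of bearings+bundle of pipes: weight 3+6=9, value 32+25=57
Best: $68.

$68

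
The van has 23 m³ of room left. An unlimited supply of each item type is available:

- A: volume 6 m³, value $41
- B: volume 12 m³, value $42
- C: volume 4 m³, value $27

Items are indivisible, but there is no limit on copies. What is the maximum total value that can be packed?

Best value-per-unit is A at 41/6; filling with it alone gives 3×41 = 123.
Optimal mix: 3×A + 1×C → volume 22, value 150.

$150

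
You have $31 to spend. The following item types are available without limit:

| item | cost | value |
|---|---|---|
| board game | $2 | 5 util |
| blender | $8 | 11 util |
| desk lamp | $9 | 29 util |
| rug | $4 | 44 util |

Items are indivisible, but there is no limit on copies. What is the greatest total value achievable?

Best value-per-unit is rug at 44/4; filling with it alone gives 7×44 = 308.
Optimal mix: 1×board game + 7×rug → cost 30, value 313.

313 util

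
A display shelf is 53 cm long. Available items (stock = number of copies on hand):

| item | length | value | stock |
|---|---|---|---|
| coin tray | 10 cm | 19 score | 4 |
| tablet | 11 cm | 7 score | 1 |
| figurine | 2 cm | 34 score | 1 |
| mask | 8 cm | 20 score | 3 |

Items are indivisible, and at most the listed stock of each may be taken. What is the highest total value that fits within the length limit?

132 score

Best selections within length 53 and stock limits:
- 2×coin tray + 1×figurine + 3×mask: length 46, value 132
- 3×coin tray + 1×figurine + 2×mask: length 48, value 131
- 4×coin tray + 1×figurine + 1×mask: length 50, value 130
Best: 132 score.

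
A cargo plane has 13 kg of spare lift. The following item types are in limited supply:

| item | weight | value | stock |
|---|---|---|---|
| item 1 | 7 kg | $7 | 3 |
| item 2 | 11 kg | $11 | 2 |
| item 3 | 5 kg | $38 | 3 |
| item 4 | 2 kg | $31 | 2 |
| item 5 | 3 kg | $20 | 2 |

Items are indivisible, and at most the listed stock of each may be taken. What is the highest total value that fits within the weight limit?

Best selections within weight 13 and stock limits:
- 1×item 3 + 2×item 4 + 1×item 5: weight 12, value 120
- 1×item 3 + 1×item 4 + 2×item 5: weight 13, value 109
Best: $120.

$120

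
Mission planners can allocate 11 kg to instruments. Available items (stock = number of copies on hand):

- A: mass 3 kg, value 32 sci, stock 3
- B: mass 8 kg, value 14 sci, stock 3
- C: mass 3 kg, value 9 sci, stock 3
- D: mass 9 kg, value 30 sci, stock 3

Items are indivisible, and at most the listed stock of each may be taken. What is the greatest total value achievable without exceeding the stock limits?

Best selections within mass 11 and stock limits:
- 3×A: mass 9, value 96
- 2×A + 1×C: mass 9, value 73
Best: 96 sci.

96 sci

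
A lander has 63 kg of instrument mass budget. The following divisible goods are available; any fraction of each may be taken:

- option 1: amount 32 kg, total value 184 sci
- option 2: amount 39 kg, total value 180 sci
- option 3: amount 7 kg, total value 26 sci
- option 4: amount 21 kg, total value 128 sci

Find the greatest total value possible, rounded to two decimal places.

Take in order of value per unit:
- option 4 (128/21 per unit): all 21 → value 128, running total 128.00
- option 1 (184/32 per unit): all 32 → value 184, running total 312.00
- option 2 (180/39 per unit): 10 of 39 → value 10×180/39 = 46.1538, running total 358.15
Total 358.15.

358.15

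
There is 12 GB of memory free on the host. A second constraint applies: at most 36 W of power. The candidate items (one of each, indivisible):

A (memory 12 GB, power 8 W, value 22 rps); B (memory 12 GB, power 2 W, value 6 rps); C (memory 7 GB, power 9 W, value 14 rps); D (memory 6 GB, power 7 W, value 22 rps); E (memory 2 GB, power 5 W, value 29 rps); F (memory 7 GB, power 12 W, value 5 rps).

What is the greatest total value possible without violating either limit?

Feasible sets respecting both limits:
- D+E: memory 8, power 12, value 51
- C+E: memory 9, power 14, value 43
- E+F: memory 9, power 17, value 34
- E: memory 2, power 5, value 29
Best: 51 rps.

51 rps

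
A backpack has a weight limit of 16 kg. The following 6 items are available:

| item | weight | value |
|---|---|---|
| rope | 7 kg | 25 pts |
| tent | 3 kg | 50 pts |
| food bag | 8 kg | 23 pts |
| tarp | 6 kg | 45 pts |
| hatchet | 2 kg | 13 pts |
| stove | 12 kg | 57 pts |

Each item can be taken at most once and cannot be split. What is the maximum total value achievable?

120 pts

Check high-value combinations within 16 kg:
- rope+tent+tarp: weight 7+3+6=16, value 25+50+45=120
- tent+tarp+hatchet: weight 3+6+2=11, value 50+45+13=108
- tent+stove: weight 3+12=15, value 50+57=107
- tent+tarp: weight 3+6=9, value 50+45=95
- rope+tent+hatchet: weight 7+3+2=12, value 25+50+13=88
Best: 120 pts.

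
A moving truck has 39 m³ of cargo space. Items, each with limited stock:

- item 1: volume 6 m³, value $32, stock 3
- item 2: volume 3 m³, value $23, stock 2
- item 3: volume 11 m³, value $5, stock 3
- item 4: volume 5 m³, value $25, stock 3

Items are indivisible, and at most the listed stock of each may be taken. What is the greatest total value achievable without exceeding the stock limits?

Top feasible selections:
- 3×item 1 + 2×item 2 + 3×item 4: volume 39, value 217
- 3×item 1 + 1×item 2 + 3×item 4: volume 36, value 194
- 3×item 1 + 2×item 2 + 2×item 4: volume 34, value 192
Best: $217.

$217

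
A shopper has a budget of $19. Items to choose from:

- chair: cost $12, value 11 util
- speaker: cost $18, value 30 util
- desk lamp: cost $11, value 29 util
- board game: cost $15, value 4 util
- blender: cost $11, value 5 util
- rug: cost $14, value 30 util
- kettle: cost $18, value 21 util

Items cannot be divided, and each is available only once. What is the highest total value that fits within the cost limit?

30 util

This is a 0/1 knapsack; check combinations near the capacity.
- rug: cost 14, value 30
- speaker: cost 18, value 30
- desk lamp: cost 11, value 29
- kettle: cost 18, value 21
Best: 30 util.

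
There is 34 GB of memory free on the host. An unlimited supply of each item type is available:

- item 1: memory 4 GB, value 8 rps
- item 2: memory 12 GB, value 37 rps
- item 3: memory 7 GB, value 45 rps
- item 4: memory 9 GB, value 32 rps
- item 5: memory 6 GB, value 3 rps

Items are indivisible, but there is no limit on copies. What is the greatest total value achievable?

Best value-per-unit is item 3 at 45/7; filling with it alone gives 4×45 = 180.
Optimal mix: 1×item 1 + 4×item 3 → memory 32, value 188.

188 rps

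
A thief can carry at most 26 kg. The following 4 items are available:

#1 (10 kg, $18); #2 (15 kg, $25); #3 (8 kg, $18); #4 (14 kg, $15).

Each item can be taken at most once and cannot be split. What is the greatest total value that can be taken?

$43

Check high-value combinations within 26 kg:
- #2+#3: weight 15+8=23, value 25+18=43
- #1+#2: weight 10+15=25, value 18+25=43
- #1+#3: weight 10+8=18, value 18+18=36
Best: $43.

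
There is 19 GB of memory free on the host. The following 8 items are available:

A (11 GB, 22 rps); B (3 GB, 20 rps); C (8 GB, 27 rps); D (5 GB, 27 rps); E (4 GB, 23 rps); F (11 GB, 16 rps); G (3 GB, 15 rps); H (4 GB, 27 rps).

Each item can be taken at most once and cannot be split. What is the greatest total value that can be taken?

112 rps

Check high-value combinations within 19 GB:
- B+D+E+G+H: memory 3+5+4+3+4=19, value 20+27+23+15+27=112
- B+D+E+H: memory 3+5+4+4=16, value 20+27+23+27=97
- B+C+E+H: memory 3+8+4+4=19, value 20+27+23+27=97
Best: 112 rps.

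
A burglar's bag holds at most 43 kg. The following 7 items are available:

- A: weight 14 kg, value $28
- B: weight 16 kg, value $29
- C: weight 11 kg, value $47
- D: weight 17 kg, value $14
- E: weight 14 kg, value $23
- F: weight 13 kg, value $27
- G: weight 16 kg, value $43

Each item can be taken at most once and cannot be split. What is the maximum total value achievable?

$119

Check high-value combinations within 43 kg:
- B+C+G: weight 16+11+16=43, value 29+47+43=119
- A+C+G: weight 14+11+16=41, value 28+47+43=118
- C+F+G: weight 11+13+16=40, value 47+27+43=117
- C+E+G: weight 11+14+16=41, value 47+23+43=113
- A+B+C: weight 14+16+11=41, value 28+29+47=104
Best: $119.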